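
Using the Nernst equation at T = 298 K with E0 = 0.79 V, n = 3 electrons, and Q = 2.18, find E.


E = E0 - (RT/nF) * ln(Q)
E = 0.79 - (8.314 * 298 / (3 * 96485)) * ln(2.18)
E = 0.7833 V

0.7833 V


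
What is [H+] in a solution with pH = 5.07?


[H+] = 10^(-pH)
[H+] = 10^(-5.07)
[H+] = 8.511e-06 M

8.511e-06 M


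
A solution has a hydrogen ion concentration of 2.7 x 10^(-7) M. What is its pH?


pH = -log10([H+])
pH = -log10(2.7 x 10^(-7))
pH = 6.5686

6.5686


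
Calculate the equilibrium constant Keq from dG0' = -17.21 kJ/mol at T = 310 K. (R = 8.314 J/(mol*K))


Keq = exp(-dG0 * 1000 / (R * T))
Keq = exp(-(-17.21) * 1000 / (8.314 * 310))
Keq = 794.2729

794.2729


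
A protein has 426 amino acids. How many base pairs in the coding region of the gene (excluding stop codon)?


Each amino acid = 1 codon = 3 bp
bp = 426 * 3 = 1278 bp

1278 bp


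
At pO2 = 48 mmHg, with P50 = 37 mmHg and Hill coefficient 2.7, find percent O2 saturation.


Y = pO2^n / (P50^n + pO2^n)
Y = 48^2.7 / (37^2.7 + 48^2.7)
Y = 66.88%

66.88%


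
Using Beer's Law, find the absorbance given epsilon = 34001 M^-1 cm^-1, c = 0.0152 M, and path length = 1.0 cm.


A = epsilon * c * l
A = 34001 * 0.0152 * 1.0
A = 516.8152

516.8152


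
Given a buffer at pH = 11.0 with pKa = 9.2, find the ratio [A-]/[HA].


[A-]/[HA] = 10^(pH - pKa)
= 10^(11.0 - 9.2)
= 63.0957

63.0957


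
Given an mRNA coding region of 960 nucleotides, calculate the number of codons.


codons = nucleotides / 3
codons = 960 / 3 = 320

320


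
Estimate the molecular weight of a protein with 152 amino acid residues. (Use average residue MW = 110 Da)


MW = n_residues * 110 Da
MW = 152 * 110
MW = 16720 Da

16720 Da


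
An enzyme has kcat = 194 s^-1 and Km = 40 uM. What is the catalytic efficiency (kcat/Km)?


Catalytic efficiency = kcat / Km
= 194 / 40
= 4.85 uM^-1*s^-1

4.85 uM^-1*s^-1


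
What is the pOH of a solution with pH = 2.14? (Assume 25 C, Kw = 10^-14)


pOH = 14 - pH
pOH = 14 - 2.14
pOH = 11.86

11.86


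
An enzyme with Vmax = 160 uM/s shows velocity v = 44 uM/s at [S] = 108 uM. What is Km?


Km = [S] * (Vmax - v) / v
Km = 108 * (160 - 44) / 44
Km = 284.7273 uM

284.7273 uM


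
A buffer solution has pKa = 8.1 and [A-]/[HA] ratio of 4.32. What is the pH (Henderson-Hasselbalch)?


pH = pKa + log10([A-]/[HA])
pH = 8.1 + log10(4.32)
pH = 8.7355

8.7355


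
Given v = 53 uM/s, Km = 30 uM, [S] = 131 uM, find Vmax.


Vmax = v * (Km + [S]) / [S]
Vmax = 53 * (30 + 131) / 131
Vmax = 65.1374 uM/s

65.1374 uM/s


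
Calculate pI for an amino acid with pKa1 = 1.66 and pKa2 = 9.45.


pI = (pKa1 + pKa2) / 2
pI = (1.66 + 9.45) / 2
pI = 5.555

5.555


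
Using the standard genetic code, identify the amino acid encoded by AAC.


Standard genetic code lookup.
Codon AAC -> Asn

Asn


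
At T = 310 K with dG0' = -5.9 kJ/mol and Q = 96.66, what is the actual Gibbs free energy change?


dG = dG0' + RT * ln(Q) / 1000
dG = -5.9 + 8.314 * 310 * ln(96.66) / 1000
dG = 5.8815 kJ/mol

5.8815 kJ/mol


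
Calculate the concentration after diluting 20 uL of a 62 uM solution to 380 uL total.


C2 = C1 * V1 / V2
C2 = 62 * 20 / 380
C2 = 3.2632 uM

3.2632 uM


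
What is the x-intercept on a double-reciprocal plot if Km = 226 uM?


x-intercept = -1/Km
= -1/226
= -0.0044 1/uM

-0.0044 1/uM


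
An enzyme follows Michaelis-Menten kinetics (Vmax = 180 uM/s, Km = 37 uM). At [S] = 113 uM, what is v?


v = Vmax * [S] / (Km + [S])
v = 180 * 113 / (37 + 113)
v = 135.6 uM/s

135.6 uM/s


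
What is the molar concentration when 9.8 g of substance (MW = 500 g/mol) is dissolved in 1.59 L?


C = (mass / MW) / volume
C = (9.8 / 500) / 1.59
C = 0.0123 M

0.0123 M


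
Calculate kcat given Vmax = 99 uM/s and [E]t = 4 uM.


kcat = Vmax / [E]t
kcat = 99 / 4
kcat = 24.75 s^-1

24.75 s^-1


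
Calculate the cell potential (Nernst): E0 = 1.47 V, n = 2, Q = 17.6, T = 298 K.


E = E0 - (RT/nF) * ln(Q)
E = 1.47 - (8.314 * 298 / (2 * 96485)) * ln(17.6)
E = 1.4332 V

1.4332 V


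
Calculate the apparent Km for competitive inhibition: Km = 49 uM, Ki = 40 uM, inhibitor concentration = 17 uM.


Km_app = Km * (1 + [I]/Ki)
Km_app = 49 * (1 + 17/40)
Km_app = 69.825 uM

69.825 uM


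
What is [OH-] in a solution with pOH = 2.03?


[OH-] = 10^(-pOH)
[OH-] = 10^(-2.03)
[OH-] = 0.0093 M

0.0093 M


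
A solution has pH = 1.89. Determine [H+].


[H+] = 10^(-pH)
[H+] = 10^(-1.89)
[H+] = 0.0129 M

0.0129 M


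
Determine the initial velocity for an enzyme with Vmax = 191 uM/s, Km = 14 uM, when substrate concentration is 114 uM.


v = Vmax * [S] / (Km + [S])
v = 191 * 114 / (14 + 114)
v = 170.1094 uM/s

170.1094 uM/s


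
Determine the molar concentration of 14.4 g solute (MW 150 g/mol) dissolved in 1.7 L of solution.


C = (mass / MW) / volume
C = (14.4 / 150) / 1.7
C = 0.0565 M

0.0565 M


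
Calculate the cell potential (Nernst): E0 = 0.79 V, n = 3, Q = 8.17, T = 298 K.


E = E0 - (RT/nF) * ln(Q)
E = 0.79 - (8.314 * 298 / (3 * 96485)) * ln(8.17)
E = 0.772 V

0.772 V


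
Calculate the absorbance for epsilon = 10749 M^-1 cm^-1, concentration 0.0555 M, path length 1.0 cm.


A = epsilon * c * l
A = 10749 * 0.0555 * 1.0
A = 596.5695

596.5695


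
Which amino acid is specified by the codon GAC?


Standard genetic code lookup.
Codon GAC -> Asp

Asp


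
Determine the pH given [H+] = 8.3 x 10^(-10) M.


pH = -log10([H+])
pH = -log10(8.3 x 10^(-10))
pH = 9.0809

9.0809


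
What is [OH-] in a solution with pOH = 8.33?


[OH-] = 10^(-pOH)
[OH-] = 10^(-8.33)
[OH-] = 4.677e-09 M

4.677e-09 M


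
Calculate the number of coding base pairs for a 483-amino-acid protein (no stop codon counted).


Each amino acid = 1 codon = 3 bp
bp = 483 * 3 = 1449 bp

1449 bp


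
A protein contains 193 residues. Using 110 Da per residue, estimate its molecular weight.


MW = n_residues * 110 Da
MW = 193 * 110
MW = 21230 Da

21230 Da


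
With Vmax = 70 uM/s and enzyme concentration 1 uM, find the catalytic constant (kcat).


kcat = Vmax / [E]t
kcat = 70 / 1
kcat = 70.0 s^-1

70.0 s^-1


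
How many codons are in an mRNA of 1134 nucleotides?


codons = nucleotides / 3
codons = 1134 / 3 = 378

378


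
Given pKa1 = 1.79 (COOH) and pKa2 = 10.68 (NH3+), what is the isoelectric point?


pI = (pKa1 + pKa2) / 2
pI = (1.79 + 10.68) / 2
pI = 6.235

6.235


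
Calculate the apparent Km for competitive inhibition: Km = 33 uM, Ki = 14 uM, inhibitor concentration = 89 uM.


Km_app = Km * (1 + [I]/Ki)
Km_app = 33 * (1 + 89/14)
Km_app = 242.7857 uM

242.7857 uM


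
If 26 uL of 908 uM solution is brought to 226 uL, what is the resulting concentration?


C2 = C1 * V1 / V2
C2 = 908 * 26 / 226
C2 = 104.4602 uM

104.4602 uM


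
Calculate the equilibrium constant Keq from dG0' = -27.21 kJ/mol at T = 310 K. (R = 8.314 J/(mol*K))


Keq = exp(-dG0 * 1000 / (R * T))
Keq = exp(-(-27.21) * 1000 / (8.314 * 310))
Keq = 38460.8602

38460.8602


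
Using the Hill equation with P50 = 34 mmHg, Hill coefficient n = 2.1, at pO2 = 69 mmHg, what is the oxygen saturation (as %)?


Y = pO2^n / (P50^n + pO2^n)
Y = 69^2.1 / (34^2.1 + 69^2.1)
Y = 81.55%

81.55%


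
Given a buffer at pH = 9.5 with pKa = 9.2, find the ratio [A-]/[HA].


[A-]/[HA] = 10^(pH - pKa)
= 10^(9.5 - 9.2)
= 1.9953

1.9953


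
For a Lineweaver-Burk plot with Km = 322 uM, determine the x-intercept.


x-intercept = -1/Km
= -1/322
= -0.0031 1/uM

-0.0031 1/uM


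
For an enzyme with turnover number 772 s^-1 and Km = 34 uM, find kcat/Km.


Catalytic efficiency = kcat / Km
= 772 / 34
= 22.7059 uM^-1*s^-1

22.7059 uM^-1*s^-1


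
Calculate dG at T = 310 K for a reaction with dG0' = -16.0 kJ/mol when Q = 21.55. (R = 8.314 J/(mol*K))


dG = dG0' + RT * ln(Q) / 1000
dG = -16.0 + 8.314 * 310 * ln(21.55) / 1000
dG = -8.0866 kJ/mol

-8.0866 kJ/mol


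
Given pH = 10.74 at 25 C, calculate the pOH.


pOH = 14 - pH
pOH = 14 - 10.74
pOH = 3.26

3.26


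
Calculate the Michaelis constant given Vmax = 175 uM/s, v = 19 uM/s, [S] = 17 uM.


Km = [S] * (Vmax - v) / v
Km = 17 * (175 - 19) / 19
Km = 139.5789 uM

139.5789 uM


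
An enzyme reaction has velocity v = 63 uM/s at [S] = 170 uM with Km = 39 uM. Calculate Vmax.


Vmax = v * (Km + [S]) / [S]
Vmax = 63 * (39 + 170) / 170
Vmax = 77.4529 uM/s

77.4529 uM/s


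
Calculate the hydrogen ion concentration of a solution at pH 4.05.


[H+] = 10^(-pH)
[H+] = 10^(-4.05)
[H+] = 8.913e-05 M

8.913e-05 M


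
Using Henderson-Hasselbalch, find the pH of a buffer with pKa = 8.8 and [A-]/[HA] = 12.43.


pH = pKa + log10([A-]/[HA])
pH = 8.8 + log10(12.43)
pH = 9.8945

9.8945


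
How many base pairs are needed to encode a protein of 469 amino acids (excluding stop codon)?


Each amino acid = 1 codon = 3 bp
bp = 469 * 3 = 1407 bp

1407 bp


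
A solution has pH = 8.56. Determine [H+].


[H+] = 10^(-pH)
[H+] = 10^(-8.56)
[H+] = 2.754e-09 M

2.754e-09 M


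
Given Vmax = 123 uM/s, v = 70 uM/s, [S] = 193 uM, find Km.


Km = [S] * (Vmax - v) / v
Km = 193 * (123 - 70) / 70
Km = 146.1286 uM

146.1286 uM


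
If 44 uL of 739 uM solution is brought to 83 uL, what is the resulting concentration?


C2 = C1 * V1 / V2
C2 = 739 * 44 / 83
C2 = 391.759 uM

391.759 uM


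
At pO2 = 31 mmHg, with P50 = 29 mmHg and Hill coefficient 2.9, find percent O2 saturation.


Y = pO2^n / (P50^n + pO2^n)
Y = 31^2.9 / (29^2.9 + 31^2.9)
Y = 54.82%

54.82%


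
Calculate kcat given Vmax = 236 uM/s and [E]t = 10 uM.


kcat = Vmax / [E]t
kcat = 236 / 10
kcat = 23.6 s^-1

23.6 s^-1


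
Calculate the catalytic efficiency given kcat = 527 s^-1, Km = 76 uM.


Catalytic efficiency = kcat / Km
= 527 / 76
= 6.9342 uM^-1*s^-1

6.9342 uM^-1*s^-1


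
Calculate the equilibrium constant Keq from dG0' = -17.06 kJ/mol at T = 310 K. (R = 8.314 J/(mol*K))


Keq = exp(-dG0 * 1000 / (R * T))
Keq = exp(-(-17.06) * 1000 / (8.314 * 310))
Keq = 749.366

749.366


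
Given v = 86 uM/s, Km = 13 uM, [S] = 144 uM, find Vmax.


Vmax = v * (Km + [S]) / [S]
Vmax = 86 * (13 + 144) / 144
Vmax = 93.7639 uM/s

93.7639 uM/s


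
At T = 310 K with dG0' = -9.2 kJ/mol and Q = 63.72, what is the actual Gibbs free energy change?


dG = dG0' + RT * ln(Q) / 1000
dG = -9.2 + 8.314 * 310 * ln(63.72) / 1000
dG = 1.5076 kJ/mol

1.5076 kJ/mol


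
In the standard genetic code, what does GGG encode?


Standard genetic code lookup.
Codon GGG -> Gly

Gly


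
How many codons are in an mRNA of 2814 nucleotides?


codons = nucleotides / 3
codons = 2814 / 3 = 938

938


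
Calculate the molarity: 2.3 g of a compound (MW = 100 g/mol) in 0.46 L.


C = (mass / MW) / volume
C = (2.3 / 100) / 0.46
C = 0.05 M

0.05 M


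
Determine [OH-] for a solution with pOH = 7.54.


[OH-] = 10^(-pOH)
[OH-] = 10^(-7.54)
[OH-] = 2.884e-08 M

2.884e-08 M


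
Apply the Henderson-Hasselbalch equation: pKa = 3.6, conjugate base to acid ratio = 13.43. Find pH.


pH = pKa + log10([A-]/[HA])
pH = 3.6 + log10(13.43)
pH = 4.7281

4.7281


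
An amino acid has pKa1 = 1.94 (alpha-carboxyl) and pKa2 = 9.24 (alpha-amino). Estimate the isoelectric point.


pI = (pKa1 + pKa2) / 2
pI = (1.94 + 9.24) / 2
pI = 5.59

5.59


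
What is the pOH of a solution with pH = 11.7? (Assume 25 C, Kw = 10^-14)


pOH = 14 - pH
pOH = 14 - 11.7
pOH = 2.3

2.3


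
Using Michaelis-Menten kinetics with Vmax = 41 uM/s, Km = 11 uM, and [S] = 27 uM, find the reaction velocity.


v = Vmax * [S] / (Km + [S])
v = 41 * 27 / (11 + 27)
v = 29.1316 uM/s

29.1316 uM/s


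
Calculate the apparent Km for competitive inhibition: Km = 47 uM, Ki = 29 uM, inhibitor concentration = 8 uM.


Km_app = Km * (1 + [I]/Ki)
Km_app = 47 * (1 + 8/29)
Km_app = 59.9655 uM

59.9655 uM


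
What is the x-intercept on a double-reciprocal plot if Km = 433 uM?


x-intercept = -1/Km
= -1/433
= -0.0023 1/uM

-0.0023 1/uM


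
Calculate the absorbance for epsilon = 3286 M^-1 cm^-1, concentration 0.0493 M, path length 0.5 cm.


A = epsilon * c * l
A = 3286 * 0.0493 * 0.5
A = 80.9999

80.9999


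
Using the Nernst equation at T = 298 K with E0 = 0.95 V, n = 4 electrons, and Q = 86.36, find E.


E = E0 - (RT/nF) * ln(Q)
E = 0.95 - (8.314 * 298 / (4 * 96485)) * ln(86.36)
E = 0.9214 V

0.9214 V


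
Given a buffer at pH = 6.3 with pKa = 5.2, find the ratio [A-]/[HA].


[A-]/[HA] = 10^(pH - pKa)
= 10^(6.3 - 5.2)
= 12.5893

12.5893


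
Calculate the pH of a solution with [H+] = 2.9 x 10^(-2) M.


pH = -log10([H+])
pH = -log10(2.9 x 10^(-2))
pH = 1.5376

1.5376


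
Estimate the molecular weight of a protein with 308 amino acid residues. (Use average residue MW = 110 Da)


MW = n_residues * 110 Da
MW = 308 * 110
MW = 33880 Da

33880 Da


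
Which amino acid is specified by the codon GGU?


Standard genetic code lookup.
Codon GGU -> Gly

Gly


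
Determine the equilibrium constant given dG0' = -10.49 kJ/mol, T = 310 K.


Keq = exp(-dG0 * 1000 / (R * T))
Keq = exp(-(-10.49) * 1000 / (8.314 * 310))
Keq = 58.5621

58.5621


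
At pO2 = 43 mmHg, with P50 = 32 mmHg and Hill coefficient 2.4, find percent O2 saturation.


Y = pO2^n / (P50^n + pO2^n)
Y = 43^2.4 / (32^2.4 + 43^2.4)
Y = 67.02%

67.02%


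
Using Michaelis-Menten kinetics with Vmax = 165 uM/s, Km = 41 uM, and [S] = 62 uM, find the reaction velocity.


v = Vmax * [S] / (Km + [S])
v = 165 * 62 / (41 + 62)
v = 99.3204 uM/s

99.3204 uM/s


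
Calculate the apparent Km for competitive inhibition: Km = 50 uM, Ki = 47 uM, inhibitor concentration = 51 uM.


Km_app = Km * (1 + [I]/Ki)
Km_app = 50 * (1 + 51/47)
Km_app = 104.2553 uM

104.2553 uM


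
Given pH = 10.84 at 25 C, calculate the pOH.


pOH = 14 - pH
pOH = 14 - 10.84
pOH = 3.16

3.16


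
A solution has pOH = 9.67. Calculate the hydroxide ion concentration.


[OH-] = 10^(-pOH)
[OH-] = 10^(-9.67)
[OH-] = 2.138e-10 M

2.138e-10 M


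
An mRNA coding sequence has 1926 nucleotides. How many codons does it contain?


codons = nucleotides / 3
codons = 1926 / 3 = 642

642


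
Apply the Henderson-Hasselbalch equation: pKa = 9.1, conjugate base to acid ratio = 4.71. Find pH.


pH = pKa + log10([A-]/[HA])
pH = 9.1 + log10(4.71)
pH = 9.773

9.773


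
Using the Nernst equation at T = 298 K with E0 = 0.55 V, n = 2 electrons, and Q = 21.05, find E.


E = E0 - (RT/nF) * ln(Q)
E = 0.55 - (8.314 * 298 / (2 * 96485)) * ln(21.05)
E = 0.5109 V

0.5109 V


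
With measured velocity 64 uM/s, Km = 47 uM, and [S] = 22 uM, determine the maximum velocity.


Vmax = v * (Km + [S]) / [S]
Vmax = 64 * (47 + 22) / 22
Vmax = 200.7273 uM/s

200.7273 uM/s


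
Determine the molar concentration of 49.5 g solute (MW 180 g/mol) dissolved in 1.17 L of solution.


C = (mass / MW) / volume
C = (49.5 / 180) / 1.17
C = 0.235 M

0.235 M


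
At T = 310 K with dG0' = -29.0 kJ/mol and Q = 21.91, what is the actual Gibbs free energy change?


dG = dG0' + RT * ln(Q) / 1000
dG = -29.0 + 8.314 * 310 * ln(21.91) / 1000
dG = -21.0439 kJ/mol

-21.0439 kJ/mol


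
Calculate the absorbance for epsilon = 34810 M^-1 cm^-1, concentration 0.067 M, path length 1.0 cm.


A = epsilon * c * l
A = 34810 * 0.067 * 1.0
A = 2332.27

2332.27


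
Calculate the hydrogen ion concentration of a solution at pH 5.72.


[H+] = 10^(-pH)
[H+] = 10^(-5.72)
[H+] = 1.905e-06 M

1.905e-06 M


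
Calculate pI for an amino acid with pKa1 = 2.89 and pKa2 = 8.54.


pI = (pKa1 + pKa2) / 2
pI = (2.89 + 8.54) / 2
pI = 5.715

5.715


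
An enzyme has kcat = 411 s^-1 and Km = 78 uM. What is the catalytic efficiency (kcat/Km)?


Catalytic efficiency = kcat / Km
= 411 / 78
= 5.2692 uM^-1*s^-1

5.2692 uM^-1*s^-1


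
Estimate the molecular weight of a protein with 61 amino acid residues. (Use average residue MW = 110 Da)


MW = n_residues * 110 Da
MW = 61 * 110
MW = 6710 Da

6710 Da


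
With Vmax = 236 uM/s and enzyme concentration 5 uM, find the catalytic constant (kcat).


kcat = Vmax / [E]t
kcat = 236 / 5
kcat = 47.2 s^-1

47.2 s^-1


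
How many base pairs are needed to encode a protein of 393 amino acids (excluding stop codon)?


Each amino acid = 1 codon = 3 bp
bp = 393 * 3 = 1179 bp

1179 bp


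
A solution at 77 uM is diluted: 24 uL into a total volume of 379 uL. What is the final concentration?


C2 = C1 * V1 / V2
C2 = 77 * 24 / 379
C2 = 4.876 uM

4.876 uM


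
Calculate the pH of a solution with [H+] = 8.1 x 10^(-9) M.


pH = -log10([H+])
pH = -log10(8.1 x 10^(-9))
pH = 8.0915

8.0915


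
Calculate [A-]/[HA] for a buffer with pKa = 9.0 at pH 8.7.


[A-]/[HA] = 10^(pH - pKa)
= 10^(8.7 - 9.0)
= 0.5012

0.5012


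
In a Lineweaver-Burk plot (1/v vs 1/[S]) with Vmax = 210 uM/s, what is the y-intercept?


y-intercept = 1/Vmax
= 1/210
= 0.0048 s/uM

0.0048 s/uM


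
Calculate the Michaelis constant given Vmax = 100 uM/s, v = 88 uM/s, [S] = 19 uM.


Km = [S] * (Vmax - v) / v
Km = 19 * (100 - 88) / 88
Km = 2.5909 uM

2.5909 uM


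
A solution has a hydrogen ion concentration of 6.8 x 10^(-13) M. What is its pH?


pH = -log10([H+])
pH = -log10(6.8 x 10^(-13))
pH = 12.1675

12.1675


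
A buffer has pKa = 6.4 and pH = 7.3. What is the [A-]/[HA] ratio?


[A-]/[HA] = 10^(pH - pKa)
= 10^(7.3 - 6.4)
= 7.9433

7.9433


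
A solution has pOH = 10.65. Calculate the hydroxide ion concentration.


[OH-] = 10^(-pOH)
[OH-] = 10^(-10.65)
[OH-] = 2.239e-11 M

2.239e-11 M


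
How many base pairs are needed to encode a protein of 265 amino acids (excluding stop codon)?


Each amino acid = 1 codon = 3 bp
bp = 265 * 3 = 795 bp

795 bp


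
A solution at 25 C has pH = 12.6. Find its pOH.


pOH = 14 - pH
pOH = 14 - 12.6
pOH = 1.4

1.4


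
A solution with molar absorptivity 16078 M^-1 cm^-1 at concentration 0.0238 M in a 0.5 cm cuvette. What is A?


A = epsilon * c * l
A = 16078 * 0.0238 * 0.5
A = 191.3282

191.3282


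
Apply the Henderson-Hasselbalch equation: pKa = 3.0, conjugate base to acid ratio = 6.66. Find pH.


pH = pKa + log10([A-]/[HA])
pH = 3.0 + log10(6.66)
pH = 3.8235

3.8235


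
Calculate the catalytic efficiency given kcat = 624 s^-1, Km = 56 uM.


Catalytic efficiency = kcat / Km
= 624 / 56
= 11.1429 uM^-1*s^-1

11.1429 uM^-1*s^-1


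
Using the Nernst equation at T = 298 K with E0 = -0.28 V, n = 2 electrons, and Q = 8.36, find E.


E = E0 - (RT/nF) * ln(Q)
E = -0.28 - (8.314 * 298 / (2 * 96485)) * ln(8.36)
E = -0.3073 V

-0.3073 V


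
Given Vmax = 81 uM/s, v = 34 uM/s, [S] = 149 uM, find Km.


Km = [S] * (Vmax - v) / v
Km = 149 * (81 - 34) / 34
Km = 205.9706 uM

205.9706 uM


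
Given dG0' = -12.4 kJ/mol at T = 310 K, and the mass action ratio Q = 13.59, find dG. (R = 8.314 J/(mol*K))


dG = dG0' + RT * ln(Q) / 1000
dG = -12.4 + 8.314 * 310 * ln(13.59) / 1000
dG = -5.6749 kJ/mol

-5.6749 kJ/mol


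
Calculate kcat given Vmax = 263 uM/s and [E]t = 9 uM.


kcat = Vmax / [E]t
kcat = 263 / 9
kcat = 29.2222 s^-1

29.2222 s^-1


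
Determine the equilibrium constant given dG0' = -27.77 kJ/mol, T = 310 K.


Keq = exp(-dG0 * 1000 / (R * T))
Keq = exp(-(-27.77) * 1000 / (8.314 * 310))
Keq = 47794.9213

47794.9213


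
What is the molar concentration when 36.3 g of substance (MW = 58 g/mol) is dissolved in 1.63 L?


C = (mass / MW) / volume
C = (36.3 / 58) / 1.63
C = 0.384 M

0.384 M


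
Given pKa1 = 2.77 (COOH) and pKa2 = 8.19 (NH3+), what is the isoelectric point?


pI = (pKa1 + pKa2) / 2
pI = (2.77 + 8.19) / 2
pI = 5.48

5.48


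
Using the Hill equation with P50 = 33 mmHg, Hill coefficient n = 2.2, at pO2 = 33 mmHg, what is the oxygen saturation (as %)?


Y = pO2^n / (P50^n + pO2^n)
Y = 33^2.2 / (33^2.2 + 33^2.2)
Y = 50.0%

50.0%


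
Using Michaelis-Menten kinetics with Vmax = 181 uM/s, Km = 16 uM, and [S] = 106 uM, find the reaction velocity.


v = Vmax * [S] / (Km + [S])
v = 181 * 106 / (16 + 106)
v = 157.2623 uM/s

157.2623 uM/s


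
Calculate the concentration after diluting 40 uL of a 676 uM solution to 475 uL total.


C2 = C1 * V1 / V2
C2 = 676 * 40 / 475
C2 = 56.9263 uM

56.9263 uM


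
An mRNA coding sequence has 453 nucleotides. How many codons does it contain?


codons = nucleotides / 3
codons = 453 / 3 = 151

151


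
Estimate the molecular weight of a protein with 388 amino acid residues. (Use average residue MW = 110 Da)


MW = n_residues * 110 Da
MW = 388 * 110
MW = 42680 Da

42680 Da


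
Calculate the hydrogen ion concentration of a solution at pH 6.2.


[H+] = 10^(-pH)
[H+] = 10^(-6.2)
[H+] = 6.310e-07 M

6.310e-07 M


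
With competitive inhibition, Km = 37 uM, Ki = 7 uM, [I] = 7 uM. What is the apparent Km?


Km_app = Km * (1 + [I]/Ki)
Km_app = 37 * (1 + 7/7)
Km_app = 74.0 uM

74.0 uM


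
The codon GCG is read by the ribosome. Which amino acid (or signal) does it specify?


Standard genetic code lookup.
Codon GCG -> Ala

Ala


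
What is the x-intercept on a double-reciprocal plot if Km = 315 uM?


x-intercept = -1/Km
= -1/315
= -0.0032 1/uM

-0.0032 1/uM


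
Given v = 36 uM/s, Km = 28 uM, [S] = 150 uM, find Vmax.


Vmax = v * (Km + [S]) / [S]
Vmax = 36 * (28 + 150) / 150
Vmax = 42.72 uM/s

42.72 uM/s


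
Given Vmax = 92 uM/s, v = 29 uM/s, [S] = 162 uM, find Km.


Km = [S] * (Vmax - v) / v
Km = 162 * (92 - 29) / 29
Km = 351.931 uM

351.931 uM


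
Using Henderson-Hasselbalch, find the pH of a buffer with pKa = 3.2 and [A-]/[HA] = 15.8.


pH = pKa + log10([A-]/[HA])
pH = 3.2 + log10(15.8)
pH = 4.3987

4.3987


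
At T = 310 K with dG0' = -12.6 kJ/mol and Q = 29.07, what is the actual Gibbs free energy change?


dG = dG0' + RT * ln(Q) / 1000
dG = -12.6 + 8.314 * 310 * ln(29.07) / 1000
dG = -3.9151 kJ/mol

-3.9151 kJ/mol


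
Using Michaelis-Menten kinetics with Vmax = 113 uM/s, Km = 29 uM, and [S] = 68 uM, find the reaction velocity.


v = Vmax * [S] / (Km + [S])
v = 113 * 68 / (29 + 68)
v = 79.2165 uM/s

79.2165 uM/s


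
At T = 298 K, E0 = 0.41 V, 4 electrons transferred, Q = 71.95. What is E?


E = E0 - (RT/nF) * ln(Q)
E = 0.41 - (8.314 * 298 / (4 * 96485)) * ln(71.95)
E = 0.3826 V

0.3826 V


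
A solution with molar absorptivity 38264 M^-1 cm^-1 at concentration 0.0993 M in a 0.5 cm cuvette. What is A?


A = epsilon * c * l
A = 38264 * 0.0993 * 0.5
A = 1899.8076

1899.8076


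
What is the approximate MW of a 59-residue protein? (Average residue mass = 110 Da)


MW = n_residues * 110 Da
MW = 59 * 110
MW = 6490 Da

6490 Da


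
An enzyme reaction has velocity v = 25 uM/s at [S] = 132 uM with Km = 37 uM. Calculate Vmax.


Vmax = v * (Km + [S]) / [S]
Vmax = 25 * (37 + 132) / 132
Vmax = 32.0076 uM/s

32.0076 uM/s


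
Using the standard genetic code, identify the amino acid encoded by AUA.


Standard genetic code lookup.
Codon AUA -> Ile

Ile


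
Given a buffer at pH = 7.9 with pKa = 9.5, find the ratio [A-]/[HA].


[A-]/[HA] = 10^(pH - pKa)
= 10^(7.9 - 9.5)
= 0.0251

0.0251


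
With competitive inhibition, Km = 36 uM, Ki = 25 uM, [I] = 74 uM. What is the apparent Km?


Km_app = Km * (1 + [I]/Ki)
Km_app = 36 * (1 + 74/25)
Km_app = 142.56 uM

142.56 uM


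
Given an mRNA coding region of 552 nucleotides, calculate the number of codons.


codons = nucleotides / 3
codons = 552 / 3 = 184

184


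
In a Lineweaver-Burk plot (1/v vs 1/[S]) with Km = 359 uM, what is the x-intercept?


x-intercept = -1/Km
= -1/359
= -0.0028 1/uM

-0.0028 1/uM


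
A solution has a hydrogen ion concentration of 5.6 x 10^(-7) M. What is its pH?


pH = -log10([H+])
pH = -log10(5.6 x 10^(-7))
pH = 6.2518

6.2518


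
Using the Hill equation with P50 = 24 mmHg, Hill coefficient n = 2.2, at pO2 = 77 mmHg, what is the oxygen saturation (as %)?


Y = pO2^n / (P50^n + pO2^n)
Y = 77^2.2 / (24^2.2 + 77^2.2)
Y = 92.86%

92.86%


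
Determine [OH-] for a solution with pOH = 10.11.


[OH-] = 10^(-pOH)
[OH-] = 10^(-10.11)
[OH-] = 7.762e-11 M

7.762e-11 M


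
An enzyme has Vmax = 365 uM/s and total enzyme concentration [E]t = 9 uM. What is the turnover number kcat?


kcat = Vmax / [E]t
kcat = 365 / 9
kcat = 40.5556 s^-1

40.5556 s^-1


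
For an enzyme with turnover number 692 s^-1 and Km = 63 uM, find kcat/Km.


Catalytic efficiency = kcat / Km
= 692 / 63
= 10.9841 uM^-1*s^-1

10.9841 uM^-1*s^-1


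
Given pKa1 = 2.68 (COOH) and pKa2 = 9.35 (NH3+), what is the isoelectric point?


pI = (pKa1 + pKa2) / 2
pI = (2.68 + 9.35) / 2
pI = 6.015

6.015


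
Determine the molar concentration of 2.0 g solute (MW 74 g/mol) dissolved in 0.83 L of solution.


C = (mass / MW) / volume
C = (2.0 / 74) / 0.83
C = 0.0326 M

0.0326 M


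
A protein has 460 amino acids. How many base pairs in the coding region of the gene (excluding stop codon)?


Each amino acid = 1 codon = 3 bp
bp = 460 * 3 = 1380 bp

1380 bp


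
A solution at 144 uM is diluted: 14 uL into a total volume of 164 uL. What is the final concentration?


C2 = C1 * V1 / V2
C2 = 144 * 14 / 164
C2 = 12.2927 uM

12.2927 uM


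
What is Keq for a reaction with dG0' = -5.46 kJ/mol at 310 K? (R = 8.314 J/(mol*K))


Keq = exp(-dG0 * 1000 / (R * T))
Keq = exp(-(-5.46) * 1000 / (8.314 * 310))
Keq = 8.3183

8.3183


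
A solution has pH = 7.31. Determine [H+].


[H+] = 10^(-pH)
[H+] = 10^(-7.31)
[H+] = 4.898e-08 M

4.898e-08 M


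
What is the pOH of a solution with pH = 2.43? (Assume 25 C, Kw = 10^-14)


pOH = 14 - pH
pOH = 14 - 2.43
pOH = 11.57

11.57


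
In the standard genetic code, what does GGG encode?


Standard genetic code lookup.
Codon GGG -> Gly

Gly


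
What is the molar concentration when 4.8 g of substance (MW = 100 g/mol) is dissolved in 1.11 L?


C = (mass / MW) / volume
C = (4.8 / 100) / 1.11
C = 0.0432 M

0.0432 M


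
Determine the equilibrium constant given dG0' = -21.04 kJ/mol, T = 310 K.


Keq = exp(-dG0 * 1000 / (R * T))
Keq = exp(-(-21.04) * 1000 / (8.314 * 310))
Keq = 3510.295

3510.295


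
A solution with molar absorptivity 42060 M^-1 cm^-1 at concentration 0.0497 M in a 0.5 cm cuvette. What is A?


A = epsilon * c * l
A = 42060 * 0.0497 * 0.5
A = 1045.191

1045.191


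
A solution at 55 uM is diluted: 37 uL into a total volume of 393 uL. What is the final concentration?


C2 = C1 * V1 / V2
C2 = 55 * 37 / 393
C2 = 5.1781 uM

5.1781 uM


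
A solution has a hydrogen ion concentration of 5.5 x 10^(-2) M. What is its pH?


pH = -log10([H+])
pH = -log10(5.5 x 10^(-2))
pH = 1.2596

1.2596


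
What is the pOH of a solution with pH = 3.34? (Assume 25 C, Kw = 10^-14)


pOH = 14 - pH
pOH = 14 - 3.34
pOH = 10.66

10.66


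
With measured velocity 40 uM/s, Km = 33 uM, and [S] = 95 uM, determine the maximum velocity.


Vmax = v * (Km + [S]) / [S]
Vmax = 40 * (33 + 95) / 95
Vmax = 53.8947 uM/s

53.8947 uM/s


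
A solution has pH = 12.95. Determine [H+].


[H+] = 10^(-pH)
[H+] = 10^(-12.95)
[H+] = 1.122e-13 M

1.122e-13 M


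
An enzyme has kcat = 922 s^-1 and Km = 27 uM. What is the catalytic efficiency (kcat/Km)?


Catalytic efficiency = kcat / Km
= 922 / 27
= 34.1481 uM^-1*s^-1

34.1481 uM^-1*s^-1


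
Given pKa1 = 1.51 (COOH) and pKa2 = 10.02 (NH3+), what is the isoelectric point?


pI = (pKa1 + pKa2) / 2
pI = (1.51 + 10.02) / 2
pI = 5.765

5.765


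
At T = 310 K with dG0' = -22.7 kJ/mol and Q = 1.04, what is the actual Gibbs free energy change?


dG = dG0' + RT * ln(Q) / 1000
dG = -22.7 + 8.314 * 310 * ln(1.04) / 1000
dG = -22.5989 kJ/mol

-22.5989 kJ/mol


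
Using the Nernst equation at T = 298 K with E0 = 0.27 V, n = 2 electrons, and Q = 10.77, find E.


E = E0 - (RT/nF) * ln(Q)
E = 0.27 - (8.314 * 298 / (2 * 96485)) * ln(10.77)
E = 0.2395 V

0.2395 V


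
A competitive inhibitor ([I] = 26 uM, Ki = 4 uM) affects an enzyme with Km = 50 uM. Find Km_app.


Km_app = Km * (1 + [I]/Ki)
Km_app = 50 * (1 + 26/4)
Km_app = 375.0 uM

375.0 uM


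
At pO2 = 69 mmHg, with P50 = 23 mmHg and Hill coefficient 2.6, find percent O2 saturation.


Y = pO2^n / (P50^n + pO2^n)
Y = 69^2.6 / (23^2.6 + 69^2.6)
Y = 94.56%

94.56%


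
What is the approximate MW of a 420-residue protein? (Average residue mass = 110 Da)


MW = n_residues * 110 Da
MW = 420 * 110
MW = 46200 Da

46200 Da


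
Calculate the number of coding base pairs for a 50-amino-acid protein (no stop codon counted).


Each amino acid = 1 codon = 3 bp
bp = 50 * 3 = 150 bp

150 bp


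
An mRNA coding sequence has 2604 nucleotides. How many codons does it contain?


codons = nucleotides / 3
codons = 2604 / 3 = 868

868


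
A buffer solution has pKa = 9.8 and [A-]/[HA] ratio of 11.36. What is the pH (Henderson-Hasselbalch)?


pH = pKa + log10([A-]/[HA])
pH = 9.8 + log10(11.36)
pH = 10.8554

10.8554


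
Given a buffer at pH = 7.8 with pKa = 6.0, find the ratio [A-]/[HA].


[A-]/[HA] = 10^(pH - pKa)
= 10^(7.8 - 6.0)
= 63.0957

63.0957


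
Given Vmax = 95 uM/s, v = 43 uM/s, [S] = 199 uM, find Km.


Km = [S] * (Vmax - v) / v
Km = 199 * (95 - 43) / 43
Km = 240.6512 uM

240.6512 uM


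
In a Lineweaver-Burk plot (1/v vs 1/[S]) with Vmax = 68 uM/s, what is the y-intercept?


y-intercept = 1/Vmax
= 1/68
= 0.0147 s/uM

0.0147 s/uM


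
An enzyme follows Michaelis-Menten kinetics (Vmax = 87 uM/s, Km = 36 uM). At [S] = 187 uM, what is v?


v = Vmax * [S] / (Km + [S])
v = 87 * 187 / (36 + 187)
v = 72.9552 uM/s

72.9552 uM/s


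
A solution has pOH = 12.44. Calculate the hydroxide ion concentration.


[OH-] = 10^(-pOH)
[OH-] = 10^(-12.44)
[OH-] = 3.631e-13 M

3.631e-13 M


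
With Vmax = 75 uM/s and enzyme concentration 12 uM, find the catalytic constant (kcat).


kcat = Vmax / [E]t
kcat = 75 / 12
kcat = 6.25 s^-1

6.25 s^-1


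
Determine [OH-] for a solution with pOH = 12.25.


[OH-] = 10^(-pOH)
[OH-] = 10^(-12.25)
[OH-] = 5.623e-13 M

5.623e-13 M


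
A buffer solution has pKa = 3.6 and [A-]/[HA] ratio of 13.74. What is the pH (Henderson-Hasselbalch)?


pH = pKa + log10([A-]/[HA])
pH = 3.6 + log10(13.74)
pH = 4.738

4.738


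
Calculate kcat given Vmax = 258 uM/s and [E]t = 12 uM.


kcat = Vmax / [E]t
kcat = 258 / 12
kcat = 21.5 s^-1

21.5 s^-1


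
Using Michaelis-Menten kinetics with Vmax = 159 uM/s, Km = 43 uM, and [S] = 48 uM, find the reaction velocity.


v = Vmax * [S] / (Km + [S])
v = 159 * 48 / (43 + 48)
v = 83.8681 uM/s

83.8681 uM/s


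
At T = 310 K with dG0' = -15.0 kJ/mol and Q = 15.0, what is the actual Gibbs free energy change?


dG = dG0' + RT * ln(Q) / 1000
dG = -15.0 + 8.314 * 310 * ln(15.0) / 1000
dG = -8.0204 kJ/mol

-8.0204 kJ/mol


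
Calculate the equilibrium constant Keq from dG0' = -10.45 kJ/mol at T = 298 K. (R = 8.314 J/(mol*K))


Keq = exp(-dG0 * 1000 / (R * T))
Keq = exp(-(-10.45) * 1000 / (8.314 * 298))
Keq = 67.8866

67.8866


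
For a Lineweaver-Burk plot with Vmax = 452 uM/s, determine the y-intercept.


y-intercept = 1/Vmax
= 1/452
= 0.0022 s/uM

0.0022 s/uM


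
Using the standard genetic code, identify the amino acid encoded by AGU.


Standard genetic code lookup.
Codon AGU -> Ser

Ser


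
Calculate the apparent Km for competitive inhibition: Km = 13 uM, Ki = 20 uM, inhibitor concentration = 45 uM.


Km_app = Km * (1 + [I]/Ki)
Km_app = 13 * (1 + 45/20)
Km_app = 42.25 uM

42.25 uM


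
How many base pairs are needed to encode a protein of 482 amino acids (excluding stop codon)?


Each amino acid = 1 codon = 3 bp
bp = 482 * 3 = 1446 bp

1446 bp


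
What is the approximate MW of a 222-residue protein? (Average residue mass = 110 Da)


MW = n_residues * 110 Da
MW = 222 * 110
MW = 24420 Da

24420 Da


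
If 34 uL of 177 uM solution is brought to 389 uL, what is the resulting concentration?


C2 = C1 * V1 / V2
C2 = 177 * 34 / 389
C2 = 15.4704 uM

15.4704 uM


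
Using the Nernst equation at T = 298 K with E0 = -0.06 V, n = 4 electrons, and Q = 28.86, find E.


E = E0 - (RT/nF) * ln(Q)
E = -0.06 - (8.314 * 298 / (4 * 96485)) * ln(28.86)
E = -0.0816 V

-0.0816 V


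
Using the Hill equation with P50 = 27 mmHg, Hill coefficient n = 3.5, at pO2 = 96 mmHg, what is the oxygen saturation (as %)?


Y = pO2^n / (P50^n + pO2^n)
Y = 96^3.5 / (27^3.5 + 96^3.5)
Y = 98.83%

98.83%


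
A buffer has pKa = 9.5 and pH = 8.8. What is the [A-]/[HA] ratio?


[A-]/[HA] = 10^(pH - pKa)
= 10^(8.8 - 9.5)
= 0.1995

0.1995


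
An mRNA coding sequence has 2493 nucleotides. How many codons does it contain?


codons = nucleotides / 3
codons = 2493 / 3 = 831

831


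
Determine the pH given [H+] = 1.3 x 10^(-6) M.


pH = -log10([H+])
pH = -log10(1.3 x 10^(-6))
pH = 5.8861

5.8861


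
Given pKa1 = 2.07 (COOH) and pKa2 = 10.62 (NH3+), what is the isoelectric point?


pI = (pKa1 + pKa2) / 2
pI = (2.07 + 10.62) / 2
pI = 6.345

6.345


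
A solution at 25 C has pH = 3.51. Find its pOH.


pOH = 14 - pH
pOH = 14 - 3.51
pOH = 10.49

10.49


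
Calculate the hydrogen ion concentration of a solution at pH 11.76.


[H+] = 10^(-pH)
[H+] = 10^(-11.76)
[H+] = 1.738e-12 M

1.738e-12 M


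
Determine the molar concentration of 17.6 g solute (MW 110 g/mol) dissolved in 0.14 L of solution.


C = (mass / MW) / volume
C = (17.6 / 110) / 0.14
C = 1.1429 M

1.1429 M


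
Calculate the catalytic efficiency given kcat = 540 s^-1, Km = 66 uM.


Catalytic efficiency = kcat / Km
= 540 / 66
= 8.1818 uM^-1*s^-1

8.1818 uM^-1*s^-1


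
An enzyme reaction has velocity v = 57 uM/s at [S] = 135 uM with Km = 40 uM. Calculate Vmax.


Vmax = v * (Km + [S]) / [S]
Vmax = 57 * (40 + 135) / 135
Vmax = 73.8889 uM/s

73.8889 uM/s


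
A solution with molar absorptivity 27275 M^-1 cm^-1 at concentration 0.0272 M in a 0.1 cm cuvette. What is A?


A = epsilon * c * l
A = 27275 * 0.0272 * 0.1
A = 74.188

74.188


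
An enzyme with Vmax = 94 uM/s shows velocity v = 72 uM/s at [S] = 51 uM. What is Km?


Km = [S] * (Vmax - v) / v
Km = 51 * (94 - 72) / 72
Km = 15.5833 uM

15.5833 uM


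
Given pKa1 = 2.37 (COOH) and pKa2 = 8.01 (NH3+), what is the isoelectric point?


pI = (pKa1 + pKa2) / 2
pI = (2.37 + 8.01) / 2
pI = 5.19

5.19


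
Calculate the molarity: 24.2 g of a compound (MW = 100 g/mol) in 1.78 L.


C = (mass / MW) / volume
C = (24.2 / 100) / 1.78
C = 0.136 M

0.136 M


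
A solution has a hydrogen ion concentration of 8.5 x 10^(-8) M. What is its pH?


pH = -log10([H+])
pH = -log10(8.5 x 10^(-8))
pH = 7.0706

7.0706


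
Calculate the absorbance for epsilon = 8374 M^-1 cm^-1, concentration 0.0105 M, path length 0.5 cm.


A = epsilon * c * l
A = 8374 * 0.0105 * 0.5
A = 43.9635

43.9635


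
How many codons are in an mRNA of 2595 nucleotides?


codons = nucleotides / 3
codons = 2595 / 3 = 865

865


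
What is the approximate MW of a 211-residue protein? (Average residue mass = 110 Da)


MW = n_residues * 110 Da
MW = 211 * 110
MW = 23210 Da

23210 Da


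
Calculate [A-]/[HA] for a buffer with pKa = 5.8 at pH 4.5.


[A-]/[HA] = 10^(pH - pKa)
= 10^(4.5 - 5.8)
= 0.0501

0.0501


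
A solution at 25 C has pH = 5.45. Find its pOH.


pOH = 14 - pH
pOH = 14 - 5.45
pOH = 8.55

8.55


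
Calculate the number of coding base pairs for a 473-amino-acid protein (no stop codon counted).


Each amino acid = 1 codon = 3 bp
bp = 473 * 3 = 1419 bp

1419 bp


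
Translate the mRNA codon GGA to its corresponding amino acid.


Standard genetic code lookup.
Codon GGA -> Gly

Gly


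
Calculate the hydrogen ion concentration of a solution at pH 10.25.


[H+] = 10^(-pH)
[H+] = 10^(-10.25)
[H+] = 5.623e-11 M

5.623e-11 M


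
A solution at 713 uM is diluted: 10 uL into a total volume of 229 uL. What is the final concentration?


C2 = C1 * V1 / V2
C2 = 713 * 10 / 229
C2 = 31.1354 uM

31.1354 uM


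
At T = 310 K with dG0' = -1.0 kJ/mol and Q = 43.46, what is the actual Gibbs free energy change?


dG = dG0' + RT * ln(Q) / 1000
dG = -1.0 + 8.314 * 310 * ln(43.46) / 1000
dG = 8.7213 kJ/mol

8.7213 kJ/mol


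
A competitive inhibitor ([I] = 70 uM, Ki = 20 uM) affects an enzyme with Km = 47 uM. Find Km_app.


Km_app = Km * (1 + [I]/Ki)
Km_app = 47 * (1 + 70/20)
Km_app = 211.5 uM

211.5 uM


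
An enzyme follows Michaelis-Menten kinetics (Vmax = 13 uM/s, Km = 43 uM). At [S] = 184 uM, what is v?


v = Vmax * [S] / (Km + [S])
v = 13 * 184 / (43 + 184)
v = 10.5374 uM/s

10.5374 uM/s


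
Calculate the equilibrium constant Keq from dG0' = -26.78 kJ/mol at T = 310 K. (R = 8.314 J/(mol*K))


Keq = exp(-dG0 * 1000 / (R * T))
Keq = exp(-(-26.78) * 1000 / (8.314 * 310))
Keq = 32550.8157

32550.8157


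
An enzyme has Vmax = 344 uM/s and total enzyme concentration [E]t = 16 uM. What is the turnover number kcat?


kcat = Vmax / [E]t
kcat = 344 / 16
kcat = 21.5 s^-1

21.5 s^-1


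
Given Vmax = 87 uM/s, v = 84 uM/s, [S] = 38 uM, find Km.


Km = [S] * (Vmax - v) / v
Km = 38 * (87 - 84) / 84
Km = 1.3571 uM

1.3571 uM


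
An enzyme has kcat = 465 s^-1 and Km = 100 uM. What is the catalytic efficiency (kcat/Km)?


Catalytic efficiency = kcat / Km
= 465 / 100
= 4.65 uM^-1*s^-1

4.65 uM^-1*s^-1


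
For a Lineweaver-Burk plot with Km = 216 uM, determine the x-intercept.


x-intercept = -1/Km
= -1/216
= -0.0046 1/uM

-0.0046 1/uM


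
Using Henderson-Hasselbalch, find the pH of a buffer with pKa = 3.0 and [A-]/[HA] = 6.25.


pH = pKa + log10([A-]/[HA])
pH = 3.0 + log10(6.25)
pH = 3.7959

3.7959


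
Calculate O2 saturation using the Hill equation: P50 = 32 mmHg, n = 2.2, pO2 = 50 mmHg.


Y = pO2^n / (P50^n + pO2^n)
Y = 50^2.2 / (32^2.2 + 50^2.2)
Y = 72.75%

72.75%


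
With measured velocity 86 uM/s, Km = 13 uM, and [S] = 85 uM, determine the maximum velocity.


Vmax = v * (Km + [S]) / [S]
Vmax = 86 * (13 + 85) / 85
Vmax = 99.1529 uM/s

99.1529 uM/s


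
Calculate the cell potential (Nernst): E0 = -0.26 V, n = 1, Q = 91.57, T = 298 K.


E = E0 - (RT/nF) * ln(Q)
E = -0.26 - (8.314 * 298 / (1 * 96485)) * ln(91.57)
E = -0.376 V

-0.376 V


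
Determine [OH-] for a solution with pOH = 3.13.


[OH-] = 10^(-pOH)
[OH-] = 10^(-3.13)
[OH-] = 7.413e-04 M

7.413e-04 M


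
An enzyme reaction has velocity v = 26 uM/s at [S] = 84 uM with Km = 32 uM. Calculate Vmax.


Vmax = v * (Km + [S]) / [S]
Vmax = 26 * (32 + 84) / 84
Vmax = 35.9048 uM/s

35.9048 uM/s


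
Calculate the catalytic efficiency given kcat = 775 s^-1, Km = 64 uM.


Catalytic efficiency = kcat / Km
= 775 / 64
= 12.1094 uM^-1*s^-1

12.1094 uM^-1*s^-1


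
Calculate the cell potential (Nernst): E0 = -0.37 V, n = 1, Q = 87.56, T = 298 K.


E = E0 - (RT/nF) * ln(Q)
E = -0.37 - (8.314 * 298 / (1 * 96485)) * ln(87.56)
E = -0.4848 V

-0.4848 V


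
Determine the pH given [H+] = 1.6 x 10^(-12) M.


pH = -log10([H+])
pH = -log10(1.6 x 10^(-12))
pH = 11.7959

11.7959


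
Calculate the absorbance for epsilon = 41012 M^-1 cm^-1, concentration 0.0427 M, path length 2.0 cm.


A = epsilon * c * l
A = 41012 * 0.0427 * 2.0
A = 3502.4248

3502.4248


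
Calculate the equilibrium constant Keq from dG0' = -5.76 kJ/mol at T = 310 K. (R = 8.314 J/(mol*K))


Keq = exp(-dG0 * 1000 / (R * T))
Keq = exp(-(-5.76) * 1000 / (8.314 * 310))
Keq = 9.3452

9.3452
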